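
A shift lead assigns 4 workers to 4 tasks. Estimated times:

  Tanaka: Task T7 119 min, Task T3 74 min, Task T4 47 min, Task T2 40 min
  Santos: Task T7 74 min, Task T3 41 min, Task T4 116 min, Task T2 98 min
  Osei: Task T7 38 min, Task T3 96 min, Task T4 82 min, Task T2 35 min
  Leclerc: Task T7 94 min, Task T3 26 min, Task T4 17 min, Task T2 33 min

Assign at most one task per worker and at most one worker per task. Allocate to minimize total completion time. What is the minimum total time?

Treat this as an assignment problem: match each worker to one task.
Optimal: Tanaka→Task T2 (40 min), Santos→Task T3 (41 min), Osei→Task T7 (38 min), Leclerc→Task T4 (17 min) — total 40+41+38+17 = 136 min.
Min-entry greedy (repeatedly take the single cheapest remaining cell) gives 212 min, worse by 76.
No other one-to-one assignment undercuts 136 min.

Minimum total: 136 min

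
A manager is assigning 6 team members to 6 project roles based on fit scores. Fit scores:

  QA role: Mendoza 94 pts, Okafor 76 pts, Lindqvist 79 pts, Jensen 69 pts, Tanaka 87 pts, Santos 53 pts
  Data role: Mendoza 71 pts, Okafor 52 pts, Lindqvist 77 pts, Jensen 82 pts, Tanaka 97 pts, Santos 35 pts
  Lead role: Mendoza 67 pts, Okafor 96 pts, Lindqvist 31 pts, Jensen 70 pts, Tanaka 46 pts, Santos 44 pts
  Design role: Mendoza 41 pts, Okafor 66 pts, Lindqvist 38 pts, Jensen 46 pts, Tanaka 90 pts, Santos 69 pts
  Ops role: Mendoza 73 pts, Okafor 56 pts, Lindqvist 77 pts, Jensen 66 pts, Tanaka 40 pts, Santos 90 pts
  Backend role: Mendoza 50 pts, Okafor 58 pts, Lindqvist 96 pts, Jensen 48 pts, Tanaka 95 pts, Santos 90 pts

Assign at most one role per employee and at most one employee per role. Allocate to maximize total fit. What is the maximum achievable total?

This is a one-to-one assignment (maximum-weight bipartite matching).
Optimal: Mendoza→QA role (94 pts), Okafor→Lead role (96 pts), Lindqvist→Backend role (96 pts), Jensen→Data role (82 pts), Tanaka→Design role (90 pts), Santos→Ops role (90 pts) — total 94+96+96+82+90+90 = 548 pts.
Every other assignment is strictly worse.

Maximum total: 548 pts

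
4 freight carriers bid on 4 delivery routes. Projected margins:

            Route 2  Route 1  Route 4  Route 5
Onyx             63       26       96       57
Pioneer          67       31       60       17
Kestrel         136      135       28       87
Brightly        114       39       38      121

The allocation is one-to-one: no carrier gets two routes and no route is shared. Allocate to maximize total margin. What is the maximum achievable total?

Max total: $419k

This is the linear assignment problem.
Optimal: Onyx→Route 4 ($96k), Pioneer→Route 2 ($67k), Kestrel→Route 1 ($135k), Brightly→Route 5 ($121k) — total 96+67+135+121 = $419k.
Column-greedy (each route in turn goes to its best remaining carrier) gives $288k, worse by 131.
Next-best assignment: Onyx→Route 4, Pioneer→Route 1, Kestrel→Route 2, Brightly→Route 5 = $384k.
Swapping Kestrel↔Pioneer (Kestrel→Route 2 $136k, Pioneer→Route 1 $31k) loses 35.
No other one-to-one assignment exceeds $419k.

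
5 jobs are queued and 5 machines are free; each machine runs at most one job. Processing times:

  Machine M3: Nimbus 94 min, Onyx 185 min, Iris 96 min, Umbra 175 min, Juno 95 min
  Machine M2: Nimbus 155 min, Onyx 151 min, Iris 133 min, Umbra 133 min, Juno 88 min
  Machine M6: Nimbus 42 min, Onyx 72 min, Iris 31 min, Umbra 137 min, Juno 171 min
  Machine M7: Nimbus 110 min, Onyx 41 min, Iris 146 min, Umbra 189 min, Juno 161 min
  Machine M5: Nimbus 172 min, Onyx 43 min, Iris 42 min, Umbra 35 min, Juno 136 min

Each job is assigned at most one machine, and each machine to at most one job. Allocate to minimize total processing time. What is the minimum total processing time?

Optimal: Nimbus→Machine M3 (94 min), Onyx→Machine M7 (41 min), Iris→Machine M6 (31 min), Umbra→Machine M5 (35 min), Juno→Machine M2 (88 min) — total 94+41+31+35+88 = 289 min.
Row-greedy (each job in turn takes its cheapest remaining machine) gives 353 min, worse by 64.
Next-best assignment: Nimbus→Machine M6, Onyx→Machine M7, Iris→Machine M3, Umbra→Machine M5, Juno→Machine M2 = 302 min.
Swapping Umbra↔Iris (Umbra→Machine M6 137 min, Iris→Machine M5 42 min) adds 113.
Checked against all permutations: 289 min is optimal.

Min total: 289 min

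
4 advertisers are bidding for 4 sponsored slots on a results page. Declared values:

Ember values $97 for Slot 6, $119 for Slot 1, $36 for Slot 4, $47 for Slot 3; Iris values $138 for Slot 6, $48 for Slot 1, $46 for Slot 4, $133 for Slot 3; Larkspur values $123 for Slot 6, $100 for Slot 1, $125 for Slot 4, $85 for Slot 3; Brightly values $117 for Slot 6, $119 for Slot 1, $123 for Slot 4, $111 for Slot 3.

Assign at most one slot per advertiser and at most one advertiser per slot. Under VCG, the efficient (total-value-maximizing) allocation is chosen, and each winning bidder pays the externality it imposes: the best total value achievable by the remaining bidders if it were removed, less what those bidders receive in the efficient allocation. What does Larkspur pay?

Efficient allocation: Ember→Slot 1 ($119), Iris→Slot 3 ($133), Larkspur→Slot 6 ($123), Brightly→Slot 4 ($123); total welfare W = $498.
Larkspur receives Slot 6 at value $123, so the others get W − 123 = $375.
Without Larkspur: best allocation of the remaining 3 bidders over all 4 slots is Ember→Slot 1 ($119), Iris→Slot 6 ($138), Brightly→Slot 4 ($123), total $380.
VCG payment = (others' best without Larkspur) − (others' welfare with Larkspur) = 380 − 375 = $5.

Larkspur pays $5.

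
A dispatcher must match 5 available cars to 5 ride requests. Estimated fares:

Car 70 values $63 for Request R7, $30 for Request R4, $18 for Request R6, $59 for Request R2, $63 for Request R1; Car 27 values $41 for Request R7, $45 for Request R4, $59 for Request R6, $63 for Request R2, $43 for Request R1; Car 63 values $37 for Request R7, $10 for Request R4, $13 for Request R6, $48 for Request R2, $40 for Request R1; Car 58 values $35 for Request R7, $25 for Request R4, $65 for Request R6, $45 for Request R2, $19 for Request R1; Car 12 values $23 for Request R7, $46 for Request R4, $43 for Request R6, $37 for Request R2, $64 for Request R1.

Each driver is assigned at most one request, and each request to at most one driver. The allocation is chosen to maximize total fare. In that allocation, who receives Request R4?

Optimal: Car 70→Request R7 ($63), Car 27→Request R4 ($45), Car 63→Request R2 ($48), Car 58→Request R6 ($65), Car 12→Request R1 ($64) — total 63+45+48+65+64 = $285.
Row-greedy (each driver in turn takes its best remaining request) gives $277, worse by 8.
No other one-to-one assignment exceeds $285.
Car 27's own top request is Request R2 ($63), but forcing Car 27→Request R2 and reassigning the rest optimally gives only $277 — worse by 8.

Car 27 receives Request R4.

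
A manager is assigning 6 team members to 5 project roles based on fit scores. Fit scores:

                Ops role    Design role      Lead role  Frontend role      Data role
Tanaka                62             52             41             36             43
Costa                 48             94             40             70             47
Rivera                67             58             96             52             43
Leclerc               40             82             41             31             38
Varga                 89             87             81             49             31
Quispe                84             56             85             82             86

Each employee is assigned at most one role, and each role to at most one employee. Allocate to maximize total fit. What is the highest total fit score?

Optimal: Varga→Ops role (89 pts), Leclerc→Design role (82 pts), Rivera→Lead role (96 pts), Costa→Frontend role (70 pts), Quispe→Data role (86 pts) — total 89+82+96+70+86 = 423 pts.
Next-best assignment: Varga→Ops role, Costa→Design role, Rivera→Lead role, Quispe→Frontend role, Tanaka→Data role = 404 pts.

Maximum total: 423 pts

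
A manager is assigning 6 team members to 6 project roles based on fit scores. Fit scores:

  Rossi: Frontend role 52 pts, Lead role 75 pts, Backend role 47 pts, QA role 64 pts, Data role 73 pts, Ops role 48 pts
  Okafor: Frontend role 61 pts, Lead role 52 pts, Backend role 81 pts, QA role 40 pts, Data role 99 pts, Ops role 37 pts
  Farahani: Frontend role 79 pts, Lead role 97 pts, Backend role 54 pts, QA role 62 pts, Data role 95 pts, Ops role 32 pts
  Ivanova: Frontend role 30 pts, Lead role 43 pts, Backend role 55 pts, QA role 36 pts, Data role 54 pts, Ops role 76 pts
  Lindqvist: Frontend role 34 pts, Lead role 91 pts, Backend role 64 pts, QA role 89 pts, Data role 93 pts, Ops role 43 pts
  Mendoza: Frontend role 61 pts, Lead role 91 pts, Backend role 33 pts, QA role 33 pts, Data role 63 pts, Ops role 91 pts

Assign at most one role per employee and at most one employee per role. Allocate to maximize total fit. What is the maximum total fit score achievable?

Optimal: Rossi→Data role (73 pts), Okafor→Backend role (81 pts), Farahani→Frontend role (79 pts), Ivanova→Ops role (76 pts), Lindqvist→QA role (89 pts), Mendoza→Lead role (91 pts) — total 73+81+79+76+89+91 = 489 pts.
Max-entry greedy (repeatedly take the single best remaining cell) gives 483 pts, worse by 6.
Swapping Mendoza↔Farahani (Mendoza→Frontend role 61 pts, Farahani→Lead role 97 pts) loses 12.

Max total: 489 pts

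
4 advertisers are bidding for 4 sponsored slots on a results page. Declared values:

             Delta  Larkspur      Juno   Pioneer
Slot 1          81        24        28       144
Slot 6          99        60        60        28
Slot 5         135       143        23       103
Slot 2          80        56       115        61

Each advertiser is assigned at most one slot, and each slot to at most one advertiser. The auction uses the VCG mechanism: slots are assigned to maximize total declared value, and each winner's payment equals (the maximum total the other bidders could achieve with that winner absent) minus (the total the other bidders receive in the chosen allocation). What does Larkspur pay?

Larkspur pays $36.

Efficient allocation: Delta→Slot 6 ($99), Larkspur→Slot 5 ($143), Juno→Slot 2 ($115), Pioneer→Slot 1 ($144); total welfare W = $501.
Larkspur receives Slot 5 at value $143, so the others get W − 143 = $358.
Without Larkspur: best allocation of the remaining 3 bidders over all 4 slots is Delta→Slot 5 ($135), Juno→Slot 2 ($115), Pioneer→Slot 1 ($144), total $394.
VCG payment = (others' best without Larkspur) − (others' welfare with Larkspur) = 394 − 358 = $36.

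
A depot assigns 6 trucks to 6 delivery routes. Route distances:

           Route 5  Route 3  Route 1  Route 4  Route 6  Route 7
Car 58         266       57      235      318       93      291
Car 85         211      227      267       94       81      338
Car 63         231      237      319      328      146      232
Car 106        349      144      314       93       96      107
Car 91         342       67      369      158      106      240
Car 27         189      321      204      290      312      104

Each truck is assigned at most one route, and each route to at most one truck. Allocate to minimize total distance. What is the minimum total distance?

This is a one-to-one assignment (minimum-cost bipartite matching).
Optimal: Car 58→Route 6 (93 km), Car 85→Route 4 (94 km), Car 63→Route 5 (231 km), Car 106→Route 7 (107 km), Car 91→Route 3 (67 km), Car 27→Route 1 (204 km) — total 93+94+231+107+67+204 = 796 km.
Column-greedy (each route in turn goes to its cheapest remaining truck) gives 944 km, worse by 148.
Swapping Car 63↔Car 27 (Car 63→Route 1 319 km, Car 27→Route 5 189 km) adds 73.

Min total: 796 km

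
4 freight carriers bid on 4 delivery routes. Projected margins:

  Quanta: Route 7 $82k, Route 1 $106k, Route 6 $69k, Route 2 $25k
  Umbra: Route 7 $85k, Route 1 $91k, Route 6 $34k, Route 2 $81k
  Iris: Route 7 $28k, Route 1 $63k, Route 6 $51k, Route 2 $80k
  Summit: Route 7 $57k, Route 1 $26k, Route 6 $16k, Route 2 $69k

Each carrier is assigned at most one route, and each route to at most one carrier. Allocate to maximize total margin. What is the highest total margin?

Optimal: Quanta→Route 1 ($106k), Umbra→Route 7 ($85k), Iris→Route 6 ($51k), Summit→Route 2 ($69k) — total 106+85+51+69 = $311k.
Row-greedy (each carrier in turn takes its best remaining route) gives $287k, worse by 24.
Swapping Summit↔Iris (Summit→Route 6 $16k, Iris→Route 2 $80k) loses 24.
No other one-to-one assignment exceeds $311k.

Max total: $311k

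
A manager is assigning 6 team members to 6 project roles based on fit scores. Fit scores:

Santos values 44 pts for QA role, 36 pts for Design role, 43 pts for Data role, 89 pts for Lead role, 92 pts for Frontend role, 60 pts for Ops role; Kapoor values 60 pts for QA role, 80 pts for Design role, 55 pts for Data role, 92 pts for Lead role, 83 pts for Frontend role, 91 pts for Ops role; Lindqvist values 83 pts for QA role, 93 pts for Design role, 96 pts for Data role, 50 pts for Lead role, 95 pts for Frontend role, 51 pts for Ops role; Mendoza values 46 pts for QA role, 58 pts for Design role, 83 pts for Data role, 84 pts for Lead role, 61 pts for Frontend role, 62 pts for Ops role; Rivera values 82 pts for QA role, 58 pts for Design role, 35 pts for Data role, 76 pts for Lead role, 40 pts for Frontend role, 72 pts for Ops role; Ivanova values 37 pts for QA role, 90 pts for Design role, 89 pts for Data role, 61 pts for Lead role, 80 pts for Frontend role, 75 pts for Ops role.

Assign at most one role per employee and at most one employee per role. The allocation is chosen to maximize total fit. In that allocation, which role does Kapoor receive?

Optimal: Santos→Frontend role (92 pts), Kapoor→Ops role (91 pts), Lindqvist→Data role (96 pts), Mendoza→Lead role (84 pts), Rivera→QA role (82 pts), Ivanova→Design role (90 pts) — total 92+91+96+84+82+90 = 535 pts.
Next-best assignment: Santos→Frontend role, Kapoor→Ops role, Lindqvist→Design role, Mendoza→Lead role, Rivera→QA role, Ivanova→Data role = 531 pts.
Checked against all permutations: 535 pts is optimal.
Kapoor's own top role is Lead role (92 pts), but forcing Kapoor→Lead role and reassigning the rest optimally gives only 517 pts — worse by 18.

Kapoor receives Ops role.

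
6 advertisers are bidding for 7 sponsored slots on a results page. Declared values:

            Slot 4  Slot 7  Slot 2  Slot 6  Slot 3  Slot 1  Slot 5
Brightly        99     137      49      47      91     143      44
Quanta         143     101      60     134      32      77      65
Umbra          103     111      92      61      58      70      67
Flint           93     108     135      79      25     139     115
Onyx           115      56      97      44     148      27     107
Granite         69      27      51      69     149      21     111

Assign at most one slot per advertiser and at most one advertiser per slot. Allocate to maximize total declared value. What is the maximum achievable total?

Optimal: Brightly→Slot 1 ($143), Quanta→Slot 4 ($143), Umbra→Slot 7 ($111), Flint→Slot 2 ($135), Onyx→Slot 3 ($148), Granite→Slot 5 ($111) — total 143+143+111+135+148+111 = $791.
Column-greedy (each slot in turn goes to its best remaining advertiser) gives $702, worse by 89.
Next-best assignment: Brightly→Slot 1, Quanta→Slot 4, Umbra→Slot 7, Flint→Slot 2, Onyx→Slot 5, Granite→Slot 3 = $788.

Maximum total: $791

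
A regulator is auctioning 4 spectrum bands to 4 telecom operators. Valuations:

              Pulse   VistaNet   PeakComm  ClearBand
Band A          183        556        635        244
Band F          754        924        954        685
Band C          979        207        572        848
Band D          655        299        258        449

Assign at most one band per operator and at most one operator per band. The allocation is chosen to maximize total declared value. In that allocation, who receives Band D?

Pulse receives Band D.

This is the linear assignment problem.
Optimal: Pulse→Band D ($655M), VistaNet→Band F ($924M), PeakComm→Band A ($635M), ClearBand→Band C ($848M) — total 655+924+635+848 = $3062M.
Row-greedy (each operator in turn takes its best remaining band) gives $2987M, worse by 75.
Next-best assignment: Pulse→Band D, VistaNet→Band A, PeakComm→Band F, ClearBand→Band C = $3013M.
Pulse's own top band is Band C ($979M), but forcing Pulse→Band C and reassigning the rest optimally gives only $2987M — worse by 75.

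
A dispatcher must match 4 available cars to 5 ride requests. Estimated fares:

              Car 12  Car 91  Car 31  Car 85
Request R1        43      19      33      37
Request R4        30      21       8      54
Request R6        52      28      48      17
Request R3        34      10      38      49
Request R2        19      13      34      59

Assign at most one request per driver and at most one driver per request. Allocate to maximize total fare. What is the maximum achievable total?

Maximum total: $171

Optimal: Car 12→Request R1 ($43), Car 91→Request R4 ($21), Car 31→Request R6 ($48), Car 85→Request R2 ($59) — total 43+21+48+59 = $171.
Column-greedy (each request in turn goes to its best remaining driver) gives $155, worse by 16.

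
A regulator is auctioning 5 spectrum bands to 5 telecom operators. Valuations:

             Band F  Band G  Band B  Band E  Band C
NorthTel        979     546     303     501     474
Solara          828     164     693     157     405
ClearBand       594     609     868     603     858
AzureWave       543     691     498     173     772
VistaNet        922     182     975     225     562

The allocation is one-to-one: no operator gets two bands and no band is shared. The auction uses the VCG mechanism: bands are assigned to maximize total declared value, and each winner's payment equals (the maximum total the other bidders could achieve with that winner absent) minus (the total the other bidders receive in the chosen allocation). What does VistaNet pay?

VistaNet pays $343M.

Efficient allocation: NorthTel→Band E ($501M), Solara→Band F ($828M), ClearBand→Band C ($858M), AzureWave→Band G ($691M), VistaNet→Band B ($975M); total welfare W = $3853M.
VistaNet receives Band B at value $975M, so the others get W − 975 = $2878M.
Without VistaNet: best allocation of the remaining 4 bidders over all 5 bands is NorthTel→Band F ($979M), Solara→Band B ($693M), ClearBand→Band C ($858M), AzureWave→Band G ($691M), total $3221M.
VCG payment = (others' best without VistaNet) − (others' welfare with VistaNet) = 3221 − 2878 = $343M.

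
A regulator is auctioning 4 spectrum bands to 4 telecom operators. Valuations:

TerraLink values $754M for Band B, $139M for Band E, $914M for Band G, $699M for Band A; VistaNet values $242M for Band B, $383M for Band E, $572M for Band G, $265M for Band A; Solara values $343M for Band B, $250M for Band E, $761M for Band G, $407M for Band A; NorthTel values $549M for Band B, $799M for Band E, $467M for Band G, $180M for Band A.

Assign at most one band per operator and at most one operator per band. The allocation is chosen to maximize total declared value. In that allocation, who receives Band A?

Optimal: TerraLink→Band B ($754M), VistaNet→Band A ($265M), Solara→Band G ($761M), NorthTel→Band E ($799M) — total 754+265+761+799 = $2579M.
Row-greedy (each operator in turn takes its best remaining band) gives $2253M, worse by 326.
VistaNet's own top band is Band G ($572M), but forcing VistaNet→Band G and reassigning the rest optimally gives only $2532M — worse by 47.

VistaNet receives Band A.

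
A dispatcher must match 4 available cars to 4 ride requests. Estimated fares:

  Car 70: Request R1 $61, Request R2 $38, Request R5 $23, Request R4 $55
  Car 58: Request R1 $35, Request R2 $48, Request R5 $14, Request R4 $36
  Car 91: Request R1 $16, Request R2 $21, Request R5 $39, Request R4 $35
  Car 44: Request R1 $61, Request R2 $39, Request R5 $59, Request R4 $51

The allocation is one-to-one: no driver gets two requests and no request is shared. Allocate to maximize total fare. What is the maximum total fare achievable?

Maximum total: $203

Treat this as an assignment problem: match each driver to one request.
Optimal: Car 70→Request R1 ($61), Car 58→Request R2 ($48), Car 91→Request R4 ($35), Car 44→Request R5 ($59) — total 61+48+35+59 = $203.
Row-greedy (each driver in turn takes its best remaining request) gives $199, worse by 4.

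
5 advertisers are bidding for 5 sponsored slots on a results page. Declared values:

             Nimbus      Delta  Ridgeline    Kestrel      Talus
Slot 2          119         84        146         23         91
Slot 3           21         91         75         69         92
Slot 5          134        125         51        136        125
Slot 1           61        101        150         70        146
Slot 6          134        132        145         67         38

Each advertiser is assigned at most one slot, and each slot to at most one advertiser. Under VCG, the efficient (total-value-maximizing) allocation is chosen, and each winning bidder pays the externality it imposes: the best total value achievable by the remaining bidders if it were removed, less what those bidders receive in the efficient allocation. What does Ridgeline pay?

Ridgeline pays $26.

Efficient allocation: Nimbus→Slot 6 ($134), Delta→Slot 3 ($91), Ridgeline→Slot 2 ($146), Kestrel→Slot 5 ($136), Talus→Slot 1 ($146); total welfare W = $653.
Ridgeline receives Slot 2 at value $146, so the others get W − 146 = $507.
Without Ridgeline: best allocation of the remaining 4 bidders over all 5 slots is Nimbus→Slot 2 ($119), Delta→Slot 6 ($132), Kestrel→Slot 5 ($136), Talus→Slot 1 ($146), total $533.
VCG payment = (others' best without Ridgeline) − (others' welfare with Ridgeline) = 533 − 507 = $26.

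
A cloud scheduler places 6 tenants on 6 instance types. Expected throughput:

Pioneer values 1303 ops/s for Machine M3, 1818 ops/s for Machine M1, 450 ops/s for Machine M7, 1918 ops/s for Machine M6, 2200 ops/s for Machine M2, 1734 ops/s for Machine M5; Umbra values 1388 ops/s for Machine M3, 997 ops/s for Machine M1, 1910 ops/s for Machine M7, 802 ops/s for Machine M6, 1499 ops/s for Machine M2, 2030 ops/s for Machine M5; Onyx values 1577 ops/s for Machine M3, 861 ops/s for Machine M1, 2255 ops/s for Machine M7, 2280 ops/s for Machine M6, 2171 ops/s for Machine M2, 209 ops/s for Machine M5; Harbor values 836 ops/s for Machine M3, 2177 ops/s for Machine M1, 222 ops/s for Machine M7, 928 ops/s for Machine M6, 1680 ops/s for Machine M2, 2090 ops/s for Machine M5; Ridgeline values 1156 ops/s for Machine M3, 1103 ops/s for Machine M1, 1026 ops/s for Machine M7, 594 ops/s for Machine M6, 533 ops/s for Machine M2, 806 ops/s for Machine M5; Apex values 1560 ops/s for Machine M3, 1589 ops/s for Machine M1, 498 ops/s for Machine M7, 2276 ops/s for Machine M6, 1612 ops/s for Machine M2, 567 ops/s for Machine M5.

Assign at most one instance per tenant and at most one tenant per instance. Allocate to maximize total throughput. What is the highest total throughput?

Max total: 12094 ops/s

Optimal: Pioneer→Machine M2 (2200 ops/s), Umbra→Machine M5 (2030 ops/s), Onyx→Machine M7 (2255 ops/s), Harbor→Machine M1 (2177 ops/s), Ridgeline→Machine M3 (1156 ops/s), Apex→Machine M6 (2276 ops/s) — total 2200+2030+2255+2177+1156+2276 = 12094 ops/s.
Column-greedy (each instance in turn goes to its best remaining tenant) gives 10946 ops/s, worse by 1148.
No other one-to-one assignment exceeds 12094 ops/s.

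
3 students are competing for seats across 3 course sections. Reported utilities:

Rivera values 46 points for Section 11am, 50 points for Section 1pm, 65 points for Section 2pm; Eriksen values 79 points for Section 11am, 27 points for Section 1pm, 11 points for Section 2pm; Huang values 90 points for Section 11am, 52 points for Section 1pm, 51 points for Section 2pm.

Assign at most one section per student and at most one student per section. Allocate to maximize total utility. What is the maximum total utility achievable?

Maximum total: 196 points

Optimal: Rivera→Section 2pm (65 points), Eriksen→Section 11am (79 points), Huang→Section 1pm (52 points) — total 65+79+52 = 196 points.
Column-greedy (each section in turn goes to its best remaining student) gives 151 points, worse by 45.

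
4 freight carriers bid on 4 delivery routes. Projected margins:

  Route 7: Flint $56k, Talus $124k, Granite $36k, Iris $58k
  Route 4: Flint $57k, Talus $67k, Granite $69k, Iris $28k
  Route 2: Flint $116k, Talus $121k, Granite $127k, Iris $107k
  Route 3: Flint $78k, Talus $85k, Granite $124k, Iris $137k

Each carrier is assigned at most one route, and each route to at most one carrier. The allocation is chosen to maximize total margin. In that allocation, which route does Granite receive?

Granite receives Route 4.

Optimal: Flint→Route 2 ($116k), Talus→Route 7 ($124k), Granite→Route 4 ($69k), Iris→Route 3 ($137k) — total 116+124+69+137 = $446k.
Row-greedy (each carrier in turn takes its best remaining route) gives $392k, worse by 54.
Next-best assignment: Flint→Route 4, Talus→Route 7, Granite→Route 2, Iris→Route 3 = $445k.
Granite's own top route is Route 2 ($127k), but forcing Granite→Route 2 and reassigning the rest optimally gives only $445k — worse by 1.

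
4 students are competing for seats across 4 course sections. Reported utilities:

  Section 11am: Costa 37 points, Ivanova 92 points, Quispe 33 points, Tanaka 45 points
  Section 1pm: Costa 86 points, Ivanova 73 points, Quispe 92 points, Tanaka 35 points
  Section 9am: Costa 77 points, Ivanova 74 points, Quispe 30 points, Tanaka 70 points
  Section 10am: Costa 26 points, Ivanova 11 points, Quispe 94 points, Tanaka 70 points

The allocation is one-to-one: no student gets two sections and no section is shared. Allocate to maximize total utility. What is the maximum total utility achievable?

Maximum total: 342 points

Treat this as an assignment problem: match each student to one section.
Optimal: Costa→Section 1pm (86 points), Ivanova→Section 11am (92 points), Quispe→Section 10am (94 points), Tanaka→Section 9am (70 points) — total 86+92+94+70 = 342 points.
Column-greedy (each section in turn goes to its best remaining student) gives 331 points, worse by 11.
Swapping Costa↔Tanaka (Costa→Section 9am 77 points, Tanaka→Section 1pm 35 points) loses 44.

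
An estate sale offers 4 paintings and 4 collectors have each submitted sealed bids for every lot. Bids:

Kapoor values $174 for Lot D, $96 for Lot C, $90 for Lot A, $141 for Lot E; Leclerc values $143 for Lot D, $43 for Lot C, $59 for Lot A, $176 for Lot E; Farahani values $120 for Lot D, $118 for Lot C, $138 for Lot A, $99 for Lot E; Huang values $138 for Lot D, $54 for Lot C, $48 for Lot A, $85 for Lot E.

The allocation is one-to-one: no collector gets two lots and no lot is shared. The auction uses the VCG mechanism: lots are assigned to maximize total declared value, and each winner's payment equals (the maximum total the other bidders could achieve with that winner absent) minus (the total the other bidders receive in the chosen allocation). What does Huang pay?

Huang pays $78.

Efficient allocation: Kapoor→Lot C ($96), Leclerc→Lot E ($176), Farahani→Lot A ($138), Huang→Lot D ($138); total welfare W = $548.
Huang receives Lot D at value $138, so the others get W − 138 = $410.
Without Huang: best allocation of the remaining 3 bidders over all 4 lots is Kapoor→Lot D ($174), Leclerc→Lot E ($176), Farahani→Lot A ($138), total $488.
VCG payment = (others' best without Huang) − (others' welfare with Huang) = 488 − 410 = $78.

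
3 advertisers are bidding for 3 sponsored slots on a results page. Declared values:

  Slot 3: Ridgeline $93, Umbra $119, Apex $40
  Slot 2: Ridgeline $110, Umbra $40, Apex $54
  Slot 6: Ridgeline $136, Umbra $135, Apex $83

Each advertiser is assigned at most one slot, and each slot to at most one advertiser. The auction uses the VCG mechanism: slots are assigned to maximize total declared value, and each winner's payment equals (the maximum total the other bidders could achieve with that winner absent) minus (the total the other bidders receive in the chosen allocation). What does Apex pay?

Efficient allocation: Ridgeline→Slot 2 ($110), Umbra→Slot 3 ($119), Apex→Slot 6 ($83); total welfare W = $312.
Apex receives Slot 6 at value $83, so the others get W − 83 = $229.
Without Apex: best allocation of the remaining 2 bidders over all 3 slots is Ridgeline→Slot 6 ($136), Umbra→Slot 3 ($119), total $255.
VCG payment = (others' best without Apex) − (others' welfare with Apex) = 255 − 229 = $26.

Apex pays $26.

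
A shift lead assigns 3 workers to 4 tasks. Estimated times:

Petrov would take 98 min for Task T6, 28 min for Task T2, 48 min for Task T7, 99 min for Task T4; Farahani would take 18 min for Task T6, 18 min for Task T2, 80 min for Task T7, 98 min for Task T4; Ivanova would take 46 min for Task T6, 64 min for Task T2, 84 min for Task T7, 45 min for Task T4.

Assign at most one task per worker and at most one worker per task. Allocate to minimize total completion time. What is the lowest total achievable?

Min total: 91 min

Treat this as an assignment problem: match each worker to one task.
Optimal: Petrov→Task T2 (28 min), Farahani→Task T6 (18 min), Ivanova→Task T4 (45 min) — total 28+18+45 = 91 min.
Column-greedy (each task in turn goes to its cheapest remaining worker) gives 130 min, worse by 39.
Swapping Farahani↔Petrov (Farahani→Task T2 18 min, Petrov→Task T6 98 min) adds 70.
No other one-to-one assignment undercuts 91 min.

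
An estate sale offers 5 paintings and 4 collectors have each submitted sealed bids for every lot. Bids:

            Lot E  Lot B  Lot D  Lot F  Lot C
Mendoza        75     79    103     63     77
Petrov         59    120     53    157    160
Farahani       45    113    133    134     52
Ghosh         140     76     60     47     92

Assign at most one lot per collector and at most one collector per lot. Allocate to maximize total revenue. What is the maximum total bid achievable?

This is the linear assignment problem.
Optimal: Mendoza→Lot D ($103), Petrov→Lot C ($160), Farahani→Lot F ($134), Ghosh→Lot E ($140) — total 103+160+134+140 = $537.
Column-greedy (each lot in turn goes to its best remaining collector) gives $456, worse by 81.

Maximum total: $537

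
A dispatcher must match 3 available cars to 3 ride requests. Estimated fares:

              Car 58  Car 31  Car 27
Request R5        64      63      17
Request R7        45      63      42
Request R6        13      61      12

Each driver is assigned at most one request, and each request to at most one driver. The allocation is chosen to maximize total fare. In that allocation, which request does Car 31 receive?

Car 31 receives Request R6.

Optimal: Car 58→Request R5 ($64), Car 31→Request R6 ($61), Car 27→Request R7 ($42) — total 64+61+42 = $167.
Max-entry greedy (repeatedly take the single best remaining cell) gives $139, worse by 28.
Next-best assignment: Car 58→Request R5, Car 31→Request R7, Car 27→Request R6 = $139.
Car 31's own top request is Request R5 ($63), but forcing Car 31→Request R5 and reassigning the rest optimally gives only $120 — worse by 47.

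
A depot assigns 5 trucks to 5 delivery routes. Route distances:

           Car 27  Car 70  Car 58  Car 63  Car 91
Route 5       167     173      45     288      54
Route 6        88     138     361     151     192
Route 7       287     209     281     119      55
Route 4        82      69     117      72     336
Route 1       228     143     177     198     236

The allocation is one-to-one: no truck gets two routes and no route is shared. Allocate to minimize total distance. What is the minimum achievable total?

Optimal: Car 27→Route 6 (88 km), Car 70→Route 1 (143 km), Car 58→Route 5 (45 km), Car 63→Route 4 (72 km), Car 91→Route 7 (55 km) — total 88+143+45+72+55 = 403 km.
Row-greedy (each truck in turn takes its cheapest remaining route) gives 620 km, worse by 217.
Next-best assignment: Car 27→Route 6, Car 70→Route 4, Car 58→Route 5, Car 63→Route 1, Car 91→Route 7 = 455 km.
Swapping Car 70↔Car 58 (Car 70→Route 5 173 km, Car 58→Route 1 177 km) adds 162.
Every other assignment is strictly worse.

Min total: 403 km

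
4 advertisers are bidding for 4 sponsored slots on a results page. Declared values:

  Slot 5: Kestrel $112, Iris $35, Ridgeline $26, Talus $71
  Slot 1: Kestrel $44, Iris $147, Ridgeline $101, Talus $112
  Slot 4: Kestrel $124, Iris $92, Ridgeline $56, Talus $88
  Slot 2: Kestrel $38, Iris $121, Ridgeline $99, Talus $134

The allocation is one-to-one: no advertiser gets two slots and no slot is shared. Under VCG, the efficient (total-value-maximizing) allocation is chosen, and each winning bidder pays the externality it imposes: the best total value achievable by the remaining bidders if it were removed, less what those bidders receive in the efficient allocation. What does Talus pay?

Efficient allocation: Kestrel→Slot 5 ($112), Iris→Slot 1 ($147), Ridgeline→Slot 4 ($56), Talus→Slot 2 ($134); total welfare W = $449.
Talus receives Slot 2 at value $134, so the others get W − 134 = $315.
Without Talus: best allocation of the remaining 3 bidders over all 4 slots is Kestrel→Slot 4 ($124), Iris→Slot 1 ($147), Ridgeline→Slot 2 ($99), total $370.
VCG payment = (others' best without Talus) − (others' welfare with Talus) = 370 − 315 = $55.

Talus pays $55.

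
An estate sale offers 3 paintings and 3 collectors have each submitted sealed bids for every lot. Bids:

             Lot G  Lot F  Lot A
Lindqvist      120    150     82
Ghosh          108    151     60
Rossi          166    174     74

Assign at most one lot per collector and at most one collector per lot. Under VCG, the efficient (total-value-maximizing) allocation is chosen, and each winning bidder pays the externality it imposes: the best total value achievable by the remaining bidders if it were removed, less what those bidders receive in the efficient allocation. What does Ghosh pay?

Ghosh pays $68.

Efficient allocation: Lindqvist→Lot A ($82), Ghosh→Lot F ($151), Rossi→Lot G ($166); total welfare W = $399.
Ghosh receives Lot F at value $151, so the others get W − 151 = $248.
Without Ghosh: best allocation of the remaining 2 bidders over all 3 lots is Lindqvist→Lot F ($150), Rossi→Lot G ($166), total $316.
VCG payment = (others' best without Ghosh) − (others' welfare with Ghosh) = 316 − 248 = $68.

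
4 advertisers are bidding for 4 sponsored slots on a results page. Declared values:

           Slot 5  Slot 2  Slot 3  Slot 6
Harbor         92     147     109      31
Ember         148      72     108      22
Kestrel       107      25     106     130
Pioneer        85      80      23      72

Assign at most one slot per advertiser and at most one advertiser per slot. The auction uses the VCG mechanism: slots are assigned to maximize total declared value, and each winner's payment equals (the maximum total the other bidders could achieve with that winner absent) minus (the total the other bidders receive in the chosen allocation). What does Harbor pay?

Harbor pays $32.

Efficient allocation: Harbor→Slot 2 ($147), Ember→Slot 5 ($148), Kestrel→Slot 3 ($106), Pioneer→Slot 6 ($72); total welfare W = $473.
Harbor receives Slot 2 at value $147, so the others get W − 147 = $326.
Without Harbor: best allocation of the remaining 3 bidders over all 4 slots is Ember→Slot 5 ($148), Kestrel→Slot 6 ($130), Pioneer→Slot 2 ($80), total $358.
VCG payment = (others' best without Harbor) − (others' welfare with Harbor) = 358 − 326 = $32.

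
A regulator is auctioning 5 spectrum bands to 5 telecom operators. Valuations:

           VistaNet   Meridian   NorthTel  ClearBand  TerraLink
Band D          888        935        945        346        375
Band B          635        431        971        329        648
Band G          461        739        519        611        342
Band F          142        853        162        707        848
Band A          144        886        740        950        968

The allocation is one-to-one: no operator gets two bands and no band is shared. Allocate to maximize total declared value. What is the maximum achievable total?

This is the linear assignment problem.
Optimal: VistaNet→Band D ($888M), Meridian→Band G ($739M), NorthTel→Band B ($971M), ClearBand→Band A ($950M), TerraLink→Band F ($848M) — total 888+739+971+950+848 = $4396M.
Column-greedy (each band in turn goes to its best remaining operator) gives $3183M, worse by 1213.
Next-best assignment: VistaNet→Band D, Meridian→Band F, NorthTel→Band B, ClearBand→Band G, TerraLink→Band A = $4291M.

Max total: $4396M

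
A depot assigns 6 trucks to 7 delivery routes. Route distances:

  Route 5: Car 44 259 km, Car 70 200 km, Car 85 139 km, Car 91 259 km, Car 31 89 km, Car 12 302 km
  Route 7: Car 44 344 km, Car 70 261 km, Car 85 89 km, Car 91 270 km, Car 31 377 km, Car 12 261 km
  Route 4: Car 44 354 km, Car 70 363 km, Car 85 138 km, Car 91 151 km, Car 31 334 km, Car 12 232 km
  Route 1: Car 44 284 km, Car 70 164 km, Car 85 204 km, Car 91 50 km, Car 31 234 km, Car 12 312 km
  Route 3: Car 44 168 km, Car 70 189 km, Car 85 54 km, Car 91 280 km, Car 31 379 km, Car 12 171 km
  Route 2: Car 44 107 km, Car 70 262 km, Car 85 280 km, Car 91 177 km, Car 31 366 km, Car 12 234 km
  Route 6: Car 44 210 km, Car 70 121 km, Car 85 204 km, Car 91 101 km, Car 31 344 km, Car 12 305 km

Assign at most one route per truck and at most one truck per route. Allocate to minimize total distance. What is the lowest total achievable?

Minimum total: 627 km

Optimal: Car 44→Route 2 (107 km), Car 70→Route 6 (121 km), Car 85→Route 7 (89 km), Car 91→Route 1 (50 km), Car 31→Route 5 (89 km), Car 12→Route 3 (171 km) — total 107+121+89+50+89+171 = 627 km.
Row-greedy (each truck in turn takes its cheapest remaining route) gives 653 km, worse by 26.
Next-best assignment: Car 44→Route 2, Car 70→Route 6, Car 85→Route 3, Car 91→Route 1, Car 31→Route 5, Car 12→Route 4 = 653 km.
Swapping Car 31↔Car 85 (Car 31→Route 7 377 km, Car 85→Route 5 139 km) adds 338.
Every other assignment is strictly worse.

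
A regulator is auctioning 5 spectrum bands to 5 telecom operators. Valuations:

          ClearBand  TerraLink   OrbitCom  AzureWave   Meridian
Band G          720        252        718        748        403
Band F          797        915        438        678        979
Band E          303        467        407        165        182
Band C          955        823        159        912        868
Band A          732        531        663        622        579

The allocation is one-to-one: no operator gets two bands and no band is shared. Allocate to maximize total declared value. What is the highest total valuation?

Optimal: ClearBand→Band C ($955M), TerraLink→Band E ($467M), OrbitCom→Band A ($663M), AzureWave→Band G ($748M), Meridian→Band F ($979M) — total 955+467+663+748+979 = $3812M.
Row-greedy (each operator in turn takes its best remaining band) gives $3392M, worse by 420.
No other one-to-one assignment exceeds $3812M.

Max total: $3812M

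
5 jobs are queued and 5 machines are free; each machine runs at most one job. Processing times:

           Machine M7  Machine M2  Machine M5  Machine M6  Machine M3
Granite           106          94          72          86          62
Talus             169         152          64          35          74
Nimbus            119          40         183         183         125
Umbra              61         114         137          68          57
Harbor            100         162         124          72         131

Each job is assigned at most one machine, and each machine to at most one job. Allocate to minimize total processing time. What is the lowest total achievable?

Min total: 299 min

This is the linear assignment problem.
Optimal: Granite→Machine M3 (62 min), Talus→Machine M5 (64 min), Nimbus→Machine M2 (40 min), Umbra→Machine M7 (61 min), Harbor→Machine M6 (72 min) — total 62+64+40+61+72 = 299 min.
Min-entry greedy (repeatedly take the single cheapest remaining cell) gives 304 min, worse by 5.
Next-best assignment: Granite→Machine M5, Talus→Machine M6, Nimbus→Machine M2, Umbra→Machine M3, Harbor→Machine M7 = 304 min.
Swapping Nimbus↔Granite (Nimbus→Machine M3 125 min, Granite→Machine M2 94 min) adds 117.
Checked against all permutations: 299 min is optimal.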